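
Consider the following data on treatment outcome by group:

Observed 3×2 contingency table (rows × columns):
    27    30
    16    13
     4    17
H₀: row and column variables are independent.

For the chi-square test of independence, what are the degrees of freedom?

degrees of freedom = 2

df = (r−1)(c−1) = (3−1)·(2−1) = 2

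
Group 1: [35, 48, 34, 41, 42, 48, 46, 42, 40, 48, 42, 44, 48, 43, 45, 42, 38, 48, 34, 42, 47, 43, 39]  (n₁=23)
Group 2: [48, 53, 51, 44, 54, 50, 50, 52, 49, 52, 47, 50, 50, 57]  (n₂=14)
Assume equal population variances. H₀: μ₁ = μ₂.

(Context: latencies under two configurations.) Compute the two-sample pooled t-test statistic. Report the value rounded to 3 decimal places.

test statistic = -5.825

x̄₁=42.565, s₁=4.450, n₁=23
x̄₂=50.500, s₂=3.156, n₂=14
s_p² = [22·4.450² + 13·3.156²]/35 = 16.1472
SE = √(s_p²·(1/23+1/14)) = 1.3621
t = (42.565−50.500)/1.3621 = -5.8252
df = 35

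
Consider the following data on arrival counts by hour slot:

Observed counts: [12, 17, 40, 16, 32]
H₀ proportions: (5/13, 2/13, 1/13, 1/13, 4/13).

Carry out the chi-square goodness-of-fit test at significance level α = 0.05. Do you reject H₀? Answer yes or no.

n = 117; E_i = n·p_i = [45.00, 18.00, 9.00, 9.00, 36.00]
χ² = (12−45.00)²/45.00 + (17−18.00)²/18.00 + (40−9.00)²/9.00 + (16−9.00)²/9.00 + (32−36.00)²/36.00 = 136.9222
df = 4
p-value (upper-tail) = 0.00000
At α=0.05: p < α → reject H₀

reject H₀: yes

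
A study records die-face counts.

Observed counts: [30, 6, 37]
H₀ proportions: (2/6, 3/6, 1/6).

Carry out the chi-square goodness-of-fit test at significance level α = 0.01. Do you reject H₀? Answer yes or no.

reject H₀: yes

n = 73; E_i = n·p_i = [24.33, 36.50, 12.17]
χ² = (30−24.33)²/24.33 + (6−36.50)²/36.50 + (37−12.17)²/12.17 = 77.4932
df = 2
p-value (upper-tail) = 0.00000
At α=0.01: p < α → reject H₀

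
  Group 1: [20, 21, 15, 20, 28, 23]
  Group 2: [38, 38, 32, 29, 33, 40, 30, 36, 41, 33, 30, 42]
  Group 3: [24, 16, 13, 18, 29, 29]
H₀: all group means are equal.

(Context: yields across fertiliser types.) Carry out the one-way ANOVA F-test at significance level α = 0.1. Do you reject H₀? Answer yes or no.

reject H₀: yes

Group means [21.17, 35.17, 21.50], grand mean 28.250
SSB = Σnᵢ(x̄ᵢ−x̄)² = 1148.500; SSW = ΣΣ(x−x̄ᵢ)² = 556.000
MSB = 1148.500/2 = 574.2500; MSW = 556.000/21 = 26.4762
F = MSB/MSW = 21.6893
df = (2, 21)
p-value (upper-tail) = 0.00001
At α=0.1: p < α → reject H₀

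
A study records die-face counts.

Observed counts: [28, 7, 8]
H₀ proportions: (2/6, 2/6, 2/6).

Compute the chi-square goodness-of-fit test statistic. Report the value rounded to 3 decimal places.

test statistic = 19.581

n = 43; E_i = n·p_i = [14.33, 14.33, 14.33]
χ² = (28−14.33)²/14.33 + (7−14.33)²/14.33 + (8−14.33)²/14.33 = 19.5814
df = 2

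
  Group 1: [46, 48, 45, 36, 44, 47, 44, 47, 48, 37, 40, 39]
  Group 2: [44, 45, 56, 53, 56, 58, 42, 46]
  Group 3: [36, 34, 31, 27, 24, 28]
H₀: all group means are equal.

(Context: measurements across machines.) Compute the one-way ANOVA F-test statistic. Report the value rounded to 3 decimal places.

Group means [43.42, 50.00, 30.00], grand mean 42.346
SSB = Σnᵢ(x̄ᵢ−x̄)² = 1396.968; SSW = ΣΣ(x−x̄ᵢ)² = 592.917
MSB = 1396.968/2 = 698.4840; MSW = 592.917/23 = 25.7790
F = MSB/MSW = 27.0951
df = (2, 23)

test statistic = 27.095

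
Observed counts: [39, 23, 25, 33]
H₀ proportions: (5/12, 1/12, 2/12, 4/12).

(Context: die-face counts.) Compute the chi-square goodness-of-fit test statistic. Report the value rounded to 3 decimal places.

n = 120; E_i = n·p_i = [50.00, 10.00, 20.00, 40.00]
χ² = (39−50.00)²/50.00 + (23−10.00)²/10.00 + (25−20.00)²/20.00 + (33−40.00)²/40.00 = 21.7950
df = 3

test statistic = 21.795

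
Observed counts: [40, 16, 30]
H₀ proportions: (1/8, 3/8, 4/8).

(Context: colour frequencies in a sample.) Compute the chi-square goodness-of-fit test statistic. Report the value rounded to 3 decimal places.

test statistic = 91.705

n = 86; E_i = n·p_i = [10.75, 32.25, 43.00]
χ² = (40−10.75)²/10.75 + (16−32.25)²/32.25 + (30−43.00)²/43.00 = 91.7054
df = 2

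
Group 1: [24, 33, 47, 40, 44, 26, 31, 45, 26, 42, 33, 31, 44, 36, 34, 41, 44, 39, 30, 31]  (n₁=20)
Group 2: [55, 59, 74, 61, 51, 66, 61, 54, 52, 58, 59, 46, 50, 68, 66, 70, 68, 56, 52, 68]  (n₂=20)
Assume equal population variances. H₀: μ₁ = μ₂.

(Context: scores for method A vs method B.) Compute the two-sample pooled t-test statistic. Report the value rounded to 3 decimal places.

x̄₁=36.050, s₁=7.097, n₁=20
x̄₂=59.700, s₂=7.774, n₂=20
s_p² = [19·7.097² + 19·7.774²]/38 = 55.3987
SE = √(s_p²·(1/20+1/20)) = 2.3537
t = (36.050−59.700)/2.3537 = -10.0480
df = 38

test statistic = -10.048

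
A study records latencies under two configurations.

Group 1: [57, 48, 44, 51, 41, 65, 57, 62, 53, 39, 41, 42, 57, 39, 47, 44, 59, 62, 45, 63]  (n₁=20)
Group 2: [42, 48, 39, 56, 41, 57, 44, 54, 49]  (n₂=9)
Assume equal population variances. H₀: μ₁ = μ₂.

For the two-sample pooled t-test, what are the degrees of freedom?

df = n₁ + n₂ − 2 = 20 + 9 − 2 = 27

degrees of freedom = 27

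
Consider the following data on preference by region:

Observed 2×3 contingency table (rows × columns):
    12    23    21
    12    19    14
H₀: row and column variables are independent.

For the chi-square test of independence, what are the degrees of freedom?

degrees of freedom = 2

df = (r−1)(c−1) = (2−1)·(3−1) = 2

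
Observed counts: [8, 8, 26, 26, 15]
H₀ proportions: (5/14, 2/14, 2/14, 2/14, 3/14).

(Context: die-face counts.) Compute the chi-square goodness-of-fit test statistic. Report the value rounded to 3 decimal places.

test statistic = 51.231

n = 83; E_i = n·p_i = [29.64, 11.86, 11.86, 11.86, 17.79]
χ² = (8−29.64)²/29.64 + (8−11.86)²/11.86 + (26−11.86)²/11.86 + (26−11.86)²/11.86 + (15−17.79)²/17.79 = 51.2313
df = 4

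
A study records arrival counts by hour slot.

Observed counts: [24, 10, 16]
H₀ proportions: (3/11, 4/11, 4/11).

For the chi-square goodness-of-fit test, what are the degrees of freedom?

degrees of freedom = 2

df = k − 1 = 3 − 1 = 2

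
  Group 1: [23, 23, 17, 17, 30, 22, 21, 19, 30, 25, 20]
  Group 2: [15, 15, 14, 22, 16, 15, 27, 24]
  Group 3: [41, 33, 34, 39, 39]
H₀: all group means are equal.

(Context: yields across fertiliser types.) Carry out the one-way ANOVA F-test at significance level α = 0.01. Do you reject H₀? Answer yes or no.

reject H₀: yes

Group means [22.45, 18.50, 37.20], grand mean 24.208
SSB = Σnᵢ(x̄ᵢ−x̄)² = 1138.431; SSW = ΣΣ(x−x̄ᵢ)² = 427.527
MSB = 1138.431/2 = 569.2155; MSW = 427.527/21 = 20.3584
F = MSB/MSW = 27.9597
df = (2, 21)
p-value (upper-tail) = 0.00000
At α=0.01: p < α → reject H₀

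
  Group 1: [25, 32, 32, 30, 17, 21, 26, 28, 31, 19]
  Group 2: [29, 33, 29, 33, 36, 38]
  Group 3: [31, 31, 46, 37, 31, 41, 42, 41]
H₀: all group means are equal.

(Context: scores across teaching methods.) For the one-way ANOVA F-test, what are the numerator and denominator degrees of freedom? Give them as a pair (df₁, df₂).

degrees of freedom = [2, 21]

k = 3 groups, N = 24 total
df = (k−1, N−k) = (3−1, 24−3) = (2, 21)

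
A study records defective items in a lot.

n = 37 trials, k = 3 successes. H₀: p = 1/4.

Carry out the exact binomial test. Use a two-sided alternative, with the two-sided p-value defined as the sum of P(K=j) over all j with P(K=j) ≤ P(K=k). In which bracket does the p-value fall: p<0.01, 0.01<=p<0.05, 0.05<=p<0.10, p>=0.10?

Exact binomial: n=37, k=3, p₀=1/4=0.2500
P(X=j) = C(n,j)·p₀^j·(1−p₀)^(n−j); p = Σ P(X=j) over j with P(X=j) ≤ P(X=3)
p-value (two-sided) = 0.01347
→ bracket: 0.01<=p<0.05

p-value bracket: 0.01<=p<0.05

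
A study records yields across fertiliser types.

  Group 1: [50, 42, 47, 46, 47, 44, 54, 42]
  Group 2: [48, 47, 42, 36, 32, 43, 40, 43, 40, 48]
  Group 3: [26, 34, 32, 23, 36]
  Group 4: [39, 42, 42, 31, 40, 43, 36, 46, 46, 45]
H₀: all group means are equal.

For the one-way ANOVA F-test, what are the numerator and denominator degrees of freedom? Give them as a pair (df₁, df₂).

k = 4 groups, N = 33 total
df = (k−1, N−k) = (4−1, 33−4) = (3, 29)

degrees of freedom = [3, 29]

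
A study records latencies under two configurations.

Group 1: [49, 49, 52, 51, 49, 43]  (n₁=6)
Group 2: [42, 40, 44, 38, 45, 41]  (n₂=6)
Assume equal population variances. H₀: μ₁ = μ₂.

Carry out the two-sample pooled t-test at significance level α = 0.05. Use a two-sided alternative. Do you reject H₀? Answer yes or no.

x̄₁=48.833, s₁=3.125, n₁=6
x̄₂=41.667, s₂=2.582, n₂=6
s_p² = [5·3.125² + 5·2.582²]/10 = 8.2167
SE = √(s_p²·(1/6+1/6)) = 1.6550
t = (48.833−41.667)/1.6550 = 4.3304
df = 10
p-value (two-sided) = 0.00149
At α=0.05: p < α → reject H₀

reject H₀: yes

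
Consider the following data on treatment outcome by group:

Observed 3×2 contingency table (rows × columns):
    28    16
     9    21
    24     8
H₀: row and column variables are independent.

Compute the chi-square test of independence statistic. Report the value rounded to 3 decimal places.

test statistic = 13.976

Row totals [44, 30, 32], col totals [61, 45], n=106
χ² = (28−25.32)²/25.32 + (16−18.68)²/18.68 + (9−17.26)²/17.26 + (21−12.74)²/12.74 + (24−18.42)²/18.42 + (8−13.58)²/13.58 = 13.9761
df = 2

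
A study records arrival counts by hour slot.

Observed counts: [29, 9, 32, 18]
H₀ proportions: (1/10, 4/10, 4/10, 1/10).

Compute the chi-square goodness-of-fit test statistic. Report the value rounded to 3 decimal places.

n = 88; E_i = n·p_i = [8.80, 35.20, 35.20, 8.80]
χ² = (29−8.80)²/8.80 + (9−35.20)²/35.20 + (32−35.20)²/35.20 + (18−8.80)²/8.80 = 75.7784
df = 3

test statistic = 75.778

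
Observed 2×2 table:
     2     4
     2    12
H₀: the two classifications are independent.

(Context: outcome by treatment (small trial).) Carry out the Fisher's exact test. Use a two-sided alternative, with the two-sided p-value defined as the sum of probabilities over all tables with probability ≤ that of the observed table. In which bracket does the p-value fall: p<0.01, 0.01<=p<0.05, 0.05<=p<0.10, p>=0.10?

p-value bracket: p>=0.10

Margins: r₁=6, r₂=14, c₁=4, c₂=16, n=20
p_obs = C(6,2)·C(14,2)/C(20,4); sum pmf over tables with pmf ≤ p_obs
p-value (two-sided) = 0.54923
→ bracket: p>=0.10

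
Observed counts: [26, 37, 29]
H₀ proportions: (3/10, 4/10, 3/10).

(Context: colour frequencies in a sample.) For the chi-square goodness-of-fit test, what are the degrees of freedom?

degrees of freedom = 2

df = k − 1 = 3 − 1 = 2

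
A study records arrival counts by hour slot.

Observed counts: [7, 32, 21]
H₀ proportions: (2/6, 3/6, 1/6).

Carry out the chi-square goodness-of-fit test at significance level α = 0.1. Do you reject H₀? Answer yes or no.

n = 60; E_i = n·p_i = [20.00, 30.00, 10.00]
χ² = (7−20.00)²/20.00 + (32−30.00)²/30.00 + (21−10.00)²/10.00 = 20.6833
df = 2
p-value (upper-tail) = 0.00003
At α=0.1: p < α → reject H₀

reject H₀: yes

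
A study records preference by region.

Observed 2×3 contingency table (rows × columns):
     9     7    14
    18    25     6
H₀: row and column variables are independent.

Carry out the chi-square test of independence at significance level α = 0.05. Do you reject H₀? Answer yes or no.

reject H₀: yes

Row totals [30, 49], col totals [27, 32, 20], n=79
χ² = (9−10.25)²/10.25 + (7−12.15)²/12.15 + (14−7.59)²/7.59 + (18−16.75)²/16.75 + (25−19.85)²/19.85 + (6−12.41)²/12.41 = 12.4771
df = 2
p-value (upper-tail) = 0.00195
At α=0.05: p < α → reject H₀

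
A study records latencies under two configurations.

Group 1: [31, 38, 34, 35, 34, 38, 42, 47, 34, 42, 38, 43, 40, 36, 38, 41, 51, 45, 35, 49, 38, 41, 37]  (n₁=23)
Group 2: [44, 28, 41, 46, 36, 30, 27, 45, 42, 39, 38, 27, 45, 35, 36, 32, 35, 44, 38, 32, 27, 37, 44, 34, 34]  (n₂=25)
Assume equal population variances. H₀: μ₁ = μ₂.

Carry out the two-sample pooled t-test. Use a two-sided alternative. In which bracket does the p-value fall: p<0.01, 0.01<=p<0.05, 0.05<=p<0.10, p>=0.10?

p-value bracket: 0.05<=p<0.10

x̄₁=39.435, s₁=5.097, n₁=23
x̄₂=36.640, s₂=6.150, n₂=25
s_p² = [22·5.097² + 24·6.150²]/46 = 32.1611
SE = √(s_p²·(1/23+1/25)) = 1.6385
t = (39.435−36.640)/1.6385 = 1.7057
df = 46
p-value (two-sided) = 0.09481
→ bracket: 0.05<=p<0.10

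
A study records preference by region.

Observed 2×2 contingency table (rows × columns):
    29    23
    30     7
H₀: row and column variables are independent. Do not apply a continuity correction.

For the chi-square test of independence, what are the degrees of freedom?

df = (r−1)(c−1) = (2−1)·(2−1) = 1

degrees of freedom = 1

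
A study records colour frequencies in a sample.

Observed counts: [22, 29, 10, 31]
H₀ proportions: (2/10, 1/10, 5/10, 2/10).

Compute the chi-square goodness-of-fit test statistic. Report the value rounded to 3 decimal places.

test statistic = 80.120

n = 92; E_i = n·p_i = [18.40, 9.20, 46.00, 18.40]
χ² = (22−18.40)²/18.40 + (29−9.20)²/9.20 + (10−46.00)²/46.00 + (31−18.40)²/18.40 = 80.1196
df = 3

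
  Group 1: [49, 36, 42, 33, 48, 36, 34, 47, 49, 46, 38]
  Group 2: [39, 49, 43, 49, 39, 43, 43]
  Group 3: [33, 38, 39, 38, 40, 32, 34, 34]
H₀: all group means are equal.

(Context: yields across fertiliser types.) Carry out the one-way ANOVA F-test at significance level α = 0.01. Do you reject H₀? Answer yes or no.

Group means [41.64, 43.57, 36.00], grand mean 40.423
SSB = Σnᵢ(x̄ᵢ−x̄)² = 242.086; SSW = ΣΣ(x−x̄ᵢ)² = 574.260
MSB = 242.086/2 = 121.0432; MSW = 574.260/23 = 24.9678
F = MSB/MSW = 4.8480
df = (2, 23)
p-value (upper-tail) = 0.01751
At α=0.01: p ≥ α → fail to reject H₀

reject H₀: no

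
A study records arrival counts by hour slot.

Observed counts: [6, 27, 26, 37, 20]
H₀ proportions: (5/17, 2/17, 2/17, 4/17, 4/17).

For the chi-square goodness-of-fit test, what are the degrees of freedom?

df = k − 1 = 5 − 1 = 4

degrees of freedom = 4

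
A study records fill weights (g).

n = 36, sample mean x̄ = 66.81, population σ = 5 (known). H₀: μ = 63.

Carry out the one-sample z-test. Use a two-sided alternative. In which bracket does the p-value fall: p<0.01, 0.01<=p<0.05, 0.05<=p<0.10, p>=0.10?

p-value bracket: p<0.01

SE = σ/√n = 5/√36 = 0.8333
z = (x̄−μ₀)/SE = (66.81−63)/0.8333 = 4.5720
p-value (two-sided) = 0.00000
→ bracket: p<0.01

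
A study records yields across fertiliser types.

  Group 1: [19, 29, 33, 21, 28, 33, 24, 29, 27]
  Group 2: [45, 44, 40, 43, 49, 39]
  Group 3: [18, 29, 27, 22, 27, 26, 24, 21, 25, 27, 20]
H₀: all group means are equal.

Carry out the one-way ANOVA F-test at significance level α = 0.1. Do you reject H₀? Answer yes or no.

reject H₀: yes

Group means [27.00, 43.33, 24.18], grand mean 29.577
SSB = Σnᵢ(x̄ᵢ−x̄)² = 1515.376; SSW = ΣΣ(x−x̄ᵢ)² = 376.970
MSB = 1515.376/2 = 757.6882; MSW = 376.970/23 = 16.3900
F = MSB/MSW = 46.2287
df = (2, 23)
p-value (upper-tail) = 0.00000
At α=0.1: p < α → reject H₀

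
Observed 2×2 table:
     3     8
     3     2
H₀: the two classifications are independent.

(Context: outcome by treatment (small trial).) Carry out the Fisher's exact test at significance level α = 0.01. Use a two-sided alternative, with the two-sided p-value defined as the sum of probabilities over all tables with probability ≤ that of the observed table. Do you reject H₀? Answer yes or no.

Margins: r₁=11, r₂=5, c₁=6, c₂=10, n=16
p_obs = C(11,3)·C(5,3)/C(16,6); sum pmf over tables with pmf ≤ p_obs
p-value (two-sided) = 0.29945
At α=0.01: p ≥ α → fail to reject H₀

reject H₀: no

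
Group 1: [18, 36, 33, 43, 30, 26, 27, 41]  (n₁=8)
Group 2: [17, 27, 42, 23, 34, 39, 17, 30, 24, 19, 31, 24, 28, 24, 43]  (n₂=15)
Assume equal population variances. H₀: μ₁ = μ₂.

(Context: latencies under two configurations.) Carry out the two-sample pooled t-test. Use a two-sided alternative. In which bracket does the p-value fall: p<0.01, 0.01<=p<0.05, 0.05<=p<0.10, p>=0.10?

p-value bracket: p>=0.10

x̄₁=31.750, s₁=8.276, n₁=8
x̄₂=28.133, s₂=8.400, n₂=15
s_p² = [7·8.276² + 14·8.400²]/21 = 69.8683
SE = √(s_p²·(1/8+1/15)) = 3.6594
t = (31.750−28.133)/3.6594 = 0.9883
df = 21
p-value (two-sided) = 0.33425
→ bracket: p>=0.10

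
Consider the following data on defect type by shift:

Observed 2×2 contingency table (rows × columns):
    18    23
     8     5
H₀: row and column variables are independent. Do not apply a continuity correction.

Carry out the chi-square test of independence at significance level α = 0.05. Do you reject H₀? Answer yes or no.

Row totals [41, 13], col totals [26, 28], n=54
χ² = (18−19.74)²/19.74 + (23−21.26)²/21.26 + (8−6.26)²/6.26 + (5−6.74)²/6.74 = 1.2297
df = 1
p-value (upper-tail) = 0.26747
At α=0.05: p ≥ α → fail to reject H₀

reject H₀: no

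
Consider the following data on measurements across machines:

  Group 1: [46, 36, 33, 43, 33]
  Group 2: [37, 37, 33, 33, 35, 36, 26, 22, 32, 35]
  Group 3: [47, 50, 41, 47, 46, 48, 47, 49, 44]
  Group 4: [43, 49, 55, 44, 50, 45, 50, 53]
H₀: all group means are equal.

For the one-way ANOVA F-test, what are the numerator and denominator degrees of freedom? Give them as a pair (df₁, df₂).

k = 4 groups, N = 32 total
df = (k−1, N−k) = (4−1, 32−4) = (3, 28)

degrees of freedom = [3, 28]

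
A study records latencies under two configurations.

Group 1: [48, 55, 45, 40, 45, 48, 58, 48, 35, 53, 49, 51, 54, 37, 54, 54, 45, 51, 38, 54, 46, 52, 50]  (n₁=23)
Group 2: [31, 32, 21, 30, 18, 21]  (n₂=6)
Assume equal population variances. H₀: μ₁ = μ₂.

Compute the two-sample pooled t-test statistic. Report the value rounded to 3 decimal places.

test statistic = 8.039

x̄₁=48.261, s₁=6.181, n₁=23
x̄₂=25.500, s₂=6.156, n₂=6
s_p² = [22·6.181² + 5·6.156²]/27 = 38.1457
SE = √(s_p²·(1/23+1/6)) = 2.8313
t = (48.261−25.500)/2.8313 = 8.0391
df = 27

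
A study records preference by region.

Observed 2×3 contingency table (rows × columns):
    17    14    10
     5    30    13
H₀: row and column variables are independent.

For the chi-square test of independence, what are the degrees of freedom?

df = (r−1)(c−1) = (2−1)·(3−1) = 2

degrees of freedom = 2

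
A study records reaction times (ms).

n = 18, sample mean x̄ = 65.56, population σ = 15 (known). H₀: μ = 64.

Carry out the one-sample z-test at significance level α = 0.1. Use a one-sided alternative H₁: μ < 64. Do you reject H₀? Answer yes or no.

SE = σ/√n = 15/√18 = 3.5355
z = (x̄−μ₀)/SE = (65.56−64)/3.5355 = 0.4412
p-value (one-sided, H₁ less) = 0.67048
At α=0.1: p ≥ α → fail to reject H₀

reject H₀: no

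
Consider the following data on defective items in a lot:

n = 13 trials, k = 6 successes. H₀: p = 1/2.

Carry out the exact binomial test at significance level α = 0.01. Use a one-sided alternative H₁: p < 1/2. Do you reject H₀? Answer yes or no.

Exact binomial: n=13, k=6, p₀=1/2=0.5000
P(X≤6) from Σ C(n,i)·p₀^i·(1−p₀)^(n−i)
p-value (one-sided, H₁ less) = 0.50000
At α=0.01: p ≥ α → fail to reject H₀

reject H₀: no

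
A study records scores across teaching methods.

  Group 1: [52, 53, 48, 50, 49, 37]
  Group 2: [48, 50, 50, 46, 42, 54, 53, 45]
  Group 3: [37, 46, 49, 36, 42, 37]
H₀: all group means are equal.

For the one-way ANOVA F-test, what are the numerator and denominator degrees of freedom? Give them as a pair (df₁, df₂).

k = 3 groups, N = 20 total
df = (k−1, N−k) = (3−1, 20−3) = (2, 17)

degrees of freedom = [2, 17]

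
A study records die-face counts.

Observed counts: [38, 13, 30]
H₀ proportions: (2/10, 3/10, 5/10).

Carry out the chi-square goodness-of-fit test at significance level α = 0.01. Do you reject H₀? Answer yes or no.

reject H₀: yes

n = 81; E_i = n·p_i = [16.20, 24.30, 40.50]
χ² = (38−16.20)²/16.20 + (13−24.30)²/24.30 + (30−40.50)²/40.50 = 37.3128
df = 2
p-value (upper-tail) = 0.00000
At α=0.01: p < α → reject H₀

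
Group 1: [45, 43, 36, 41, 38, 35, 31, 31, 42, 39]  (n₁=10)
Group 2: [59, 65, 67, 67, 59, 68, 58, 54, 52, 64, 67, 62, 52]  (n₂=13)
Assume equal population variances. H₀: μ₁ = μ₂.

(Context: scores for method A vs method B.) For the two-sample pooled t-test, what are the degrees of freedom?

degrees of freedom = 21

df = n₁ + n₂ − 2 = 10 + 13 − 2 = 21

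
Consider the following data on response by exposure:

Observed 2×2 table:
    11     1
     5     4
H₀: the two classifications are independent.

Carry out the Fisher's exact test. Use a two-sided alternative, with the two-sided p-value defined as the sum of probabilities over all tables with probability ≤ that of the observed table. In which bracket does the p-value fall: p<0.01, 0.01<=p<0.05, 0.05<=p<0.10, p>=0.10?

p-value bracket: p>=0.10

Margins: r₁=12, r₂=9, c₁=16, c₂=5, n=21
p_obs = C(12,11)·C(9,5)/C(21,16); sum pmf over tables with pmf ≤ p_obs
p-value (two-sided) = 0.11942
→ bracket: p>=0.10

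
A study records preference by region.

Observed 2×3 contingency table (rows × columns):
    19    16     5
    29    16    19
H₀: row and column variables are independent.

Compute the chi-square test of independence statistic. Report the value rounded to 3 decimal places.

test statistic = 4.977

Row totals [40, 64], col totals [48, 32, 24], n=104
χ² = (19−18.46)²/18.46 + (16−12.31)²/12.31 + (5−9.23)²/9.23 + (29−29.54)²/29.54 + (16−19.69)²/19.69 + (19−14.77)²/14.77 = 4.9766
df = 2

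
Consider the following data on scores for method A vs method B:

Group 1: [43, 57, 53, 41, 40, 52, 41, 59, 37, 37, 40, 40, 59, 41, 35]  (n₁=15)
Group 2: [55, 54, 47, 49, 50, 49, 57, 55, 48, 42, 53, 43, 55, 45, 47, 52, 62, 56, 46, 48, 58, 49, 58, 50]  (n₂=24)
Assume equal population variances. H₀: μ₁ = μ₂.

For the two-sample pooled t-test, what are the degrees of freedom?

degrees of freedom = 37

df = n₁ + n₂ − 2 = 15 + 24 − 2 = 37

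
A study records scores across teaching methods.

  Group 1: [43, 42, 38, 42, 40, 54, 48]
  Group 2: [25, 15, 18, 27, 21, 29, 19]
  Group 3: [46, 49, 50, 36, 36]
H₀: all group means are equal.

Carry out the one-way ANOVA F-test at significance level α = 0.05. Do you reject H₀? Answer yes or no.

reject H₀: yes

Group means [43.86, 22.00, 43.40], grand mean 35.684
SSB = Σnᵢ(x̄ᵢ−x̄)² = 2076.048; SSW = ΣΣ(x−x̄ᵢ)² = 526.057
MSB = 2076.048/2 = 1038.0241; MSW = 526.057/16 = 32.8786
F = MSB/MSW = 31.5714
df = (2, 16)
p-value (upper-tail) = 0.00000
At α=0.05: p < α → reject H₀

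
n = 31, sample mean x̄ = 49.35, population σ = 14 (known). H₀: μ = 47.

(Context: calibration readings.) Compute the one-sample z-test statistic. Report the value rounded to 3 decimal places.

SE = σ/√n = 14/√31 = 2.5145
z = (x̄−μ₀)/SE = (49.35−47)/2.5145 = 0.9346

test statistic = 0.935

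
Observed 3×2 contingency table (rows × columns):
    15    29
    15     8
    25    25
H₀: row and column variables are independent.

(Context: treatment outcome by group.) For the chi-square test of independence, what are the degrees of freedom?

df = (r−1)(c−1) = (3−1)·(2−1) = 2

degrees of freedom = 2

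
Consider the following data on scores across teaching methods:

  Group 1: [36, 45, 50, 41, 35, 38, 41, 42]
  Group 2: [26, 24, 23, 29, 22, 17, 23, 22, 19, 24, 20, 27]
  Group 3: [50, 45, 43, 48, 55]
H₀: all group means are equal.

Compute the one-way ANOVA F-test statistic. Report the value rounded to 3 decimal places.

Group means [41.00, 23.00, 48.20], grand mean 33.800
SSB = Σnᵢ(x̄ᵢ−x̄)² = 2851.200; SSW = ΣΣ(x−x̄ᵢ)² = 380.800
MSB = 2851.200/2 = 1425.6000; MSW = 380.800/22 = 17.3091
F = MSB/MSW = 82.3613
df = (2, 22)

test statistic = 82.361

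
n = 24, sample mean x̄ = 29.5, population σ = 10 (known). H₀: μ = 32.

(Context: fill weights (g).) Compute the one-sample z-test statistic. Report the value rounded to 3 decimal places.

SE = σ/√n = 10/√24 = 2.0412
z = (x̄−μ₀)/SE = (29.5−32)/2.0412 = -1.2247

test statistic = -1.225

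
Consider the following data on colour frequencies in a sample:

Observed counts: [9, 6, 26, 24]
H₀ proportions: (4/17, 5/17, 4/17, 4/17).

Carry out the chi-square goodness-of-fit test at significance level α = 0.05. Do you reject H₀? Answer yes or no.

reject H₀: yes

n = 65; E_i = n·p_i = [15.29, 19.12, 15.29, 15.29]
χ² = (9−15.29)²/15.29 + (6−19.12)²/19.12 + (26−15.29)²/15.29 + (24−15.29)²/15.29 = 24.0408
df = 3
p-value (upper-tail) = 0.00002
At α=0.05: p < α → reject H₀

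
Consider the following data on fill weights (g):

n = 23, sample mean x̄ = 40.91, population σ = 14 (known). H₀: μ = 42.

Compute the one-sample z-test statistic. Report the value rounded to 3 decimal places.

test statistic = -0.373

SE = σ/√n = 14/√23 = 2.9192
z = (x̄−μ₀)/SE = (40.91−42)/2.9192 = -0.3734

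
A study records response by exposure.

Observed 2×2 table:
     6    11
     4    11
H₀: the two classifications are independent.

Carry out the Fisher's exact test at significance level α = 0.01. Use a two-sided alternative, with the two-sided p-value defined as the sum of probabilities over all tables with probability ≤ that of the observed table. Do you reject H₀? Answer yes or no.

Margins: r₁=17, r₂=15, c₁=10, c₂=22, n=32
p_obs = C(17,6)·C(15,4)/C(32,10); sum pmf over tables with pmf ≤ p_obs
p-value (two-sided) = 0.71195
At α=0.01: p ≥ α → fail to reject H₀

reject H₀: no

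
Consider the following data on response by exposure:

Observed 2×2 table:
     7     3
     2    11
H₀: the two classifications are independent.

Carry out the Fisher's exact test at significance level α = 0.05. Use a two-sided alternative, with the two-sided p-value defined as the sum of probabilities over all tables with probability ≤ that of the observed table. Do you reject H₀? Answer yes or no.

Margins: r₁=10, r₂=13, c₁=9, c₂=14, n=23
p_obs = C(10,7)·C(13,2)/C(23,9); sum pmf over tables with pmf ≤ p_obs
p-value (two-sided) = 0.01306
At α=0.05: p < α → reject H₀

reject H₀: yes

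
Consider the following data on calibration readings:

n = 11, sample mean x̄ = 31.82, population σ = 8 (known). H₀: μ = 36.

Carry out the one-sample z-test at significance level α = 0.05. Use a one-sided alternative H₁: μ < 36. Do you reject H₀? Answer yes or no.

SE = σ/√n = 8/√11 = 2.4121
z = (x̄−μ₀)/SE = (31.82−36)/2.4121 = -1.7329
p-value (one-sided, H₁ less) = 0.04155
At α=0.05: p < α → reject H₀

reject H₀: yes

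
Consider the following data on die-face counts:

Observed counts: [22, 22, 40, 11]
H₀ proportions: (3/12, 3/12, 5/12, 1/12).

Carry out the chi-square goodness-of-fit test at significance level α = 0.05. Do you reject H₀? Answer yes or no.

n = 95; E_i = n·p_i = [23.75, 23.75, 39.58, 7.92]
χ² = (22−23.75)²/23.75 + (22−23.75)²/23.75 + (40−39.58)²/39.58 + (11−7.92)²/7.92 = 1.4632
df = 3
p-value (upper-tail) = 0.69080
At α=0.05: p ≥ α → fail to reject H₀

reject H₀: no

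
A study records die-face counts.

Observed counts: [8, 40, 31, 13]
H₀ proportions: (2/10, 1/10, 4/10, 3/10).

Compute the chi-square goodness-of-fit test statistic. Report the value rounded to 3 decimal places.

test statistic = 117.629

n = 92; E_i = n·p_i = [18.40, 9.20, 36.80, 27.60]
χ² = (8−18.40)²/18.40 + (40−9.20)²/9.20 + (31−36.80)²/36.80 + (13−27.60)²/27.60 = 117.6286
df = 3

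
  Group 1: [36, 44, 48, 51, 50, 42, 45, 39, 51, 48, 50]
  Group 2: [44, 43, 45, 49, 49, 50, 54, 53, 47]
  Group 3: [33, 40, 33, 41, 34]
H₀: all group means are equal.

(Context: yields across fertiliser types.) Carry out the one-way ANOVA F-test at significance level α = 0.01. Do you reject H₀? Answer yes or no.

Group means [45.82, 48.22, 36.20], grand mean 44.760
SSB = Σnᵢ(x̄ᵢ−x̄)² = 486.568; SSW = ΣΣ(x−x̄ᵢ)² = 439.992
MSB = 486.568/2 = 243.2840; MSW = 439.992/22 = 19.9996
F = MSB/MSW = 12.1644
df = (2, 22)
p-value (upper-tail) = 0.00028
At α=0.01: p < α → reject H₀

reject H₀: yes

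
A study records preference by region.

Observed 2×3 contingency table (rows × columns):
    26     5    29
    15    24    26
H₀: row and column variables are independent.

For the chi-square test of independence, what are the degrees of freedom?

degrees of freedom = 2

df = (r−1)(c−1) = (2−1)·(3−1) = 2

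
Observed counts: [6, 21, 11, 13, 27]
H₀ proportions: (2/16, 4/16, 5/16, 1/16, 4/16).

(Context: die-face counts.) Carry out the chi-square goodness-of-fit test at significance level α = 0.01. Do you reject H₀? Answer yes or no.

reject H₀: yes

n = 78; E_i = n·p_i = [9.75, 19.50, 24.38, 4.88, 19.50]
χ² = (6−9.75)²/9.75 + (21−19.50)²/19.50 + (11−24.38)²/24.38 + (13−4.88)²/4.88 + (27−19.50)²/19.50 = 25.3231
df = 4
p-value (upper-tail) = 0.00004
At α=0.01: p < α → reject H₀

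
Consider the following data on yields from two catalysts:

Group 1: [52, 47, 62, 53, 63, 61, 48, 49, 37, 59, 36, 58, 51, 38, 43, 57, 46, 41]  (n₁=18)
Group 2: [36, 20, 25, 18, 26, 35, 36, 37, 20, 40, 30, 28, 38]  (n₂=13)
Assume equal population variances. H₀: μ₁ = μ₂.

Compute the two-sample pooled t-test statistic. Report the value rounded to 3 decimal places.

x̄₁=50.056, s₁=8.781, n₁=18
x̄₂=29.923, s₂=7.632, n₂=13
s_p² = [17·8.781² + 12·7.632²]/29 = 69.3058
SE = √(s_p²·(1/18+1/13)) = 3.0301
t = (50.056−29.923)/3.0301 = 6.6442
df = 29

test statistic = 6.644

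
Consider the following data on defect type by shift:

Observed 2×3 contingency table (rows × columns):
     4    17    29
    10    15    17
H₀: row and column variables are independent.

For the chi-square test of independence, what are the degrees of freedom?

df = (r−1)(c−1) = (2−1)·(3−1) = 2

degrees of freedom = 2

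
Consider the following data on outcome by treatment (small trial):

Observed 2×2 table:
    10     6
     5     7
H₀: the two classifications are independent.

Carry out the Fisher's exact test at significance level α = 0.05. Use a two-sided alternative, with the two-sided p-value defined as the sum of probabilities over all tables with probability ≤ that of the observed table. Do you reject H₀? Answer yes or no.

Margins: r₁=16, r₂=12, c₁=15, c₂=13, n=28
p_obs = C(16,10)·C(12,5)/C(28,15); sum pmf over tables with pmf ≤ p_obs
p-value (two-sided) = 0.44545
At α=0.05: p ≥ α → fail to reject H₀

reject H₀: no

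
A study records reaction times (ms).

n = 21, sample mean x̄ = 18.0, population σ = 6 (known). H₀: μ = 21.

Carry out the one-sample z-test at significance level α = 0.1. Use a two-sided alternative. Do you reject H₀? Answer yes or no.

reject H₀: yes

SE = σ/√n = 6/√21 = 1.3093
z = (x̄−μ₀)/SE = (18.0−21)/1.3093 = -2.2913
p-value (two-sided) = 0.02195
At α=0.1: p < α → reject H₀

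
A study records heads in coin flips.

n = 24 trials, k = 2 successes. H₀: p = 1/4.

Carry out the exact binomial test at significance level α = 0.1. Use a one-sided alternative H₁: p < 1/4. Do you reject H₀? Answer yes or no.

reject H₀: yes

Exact binomial: n=24, k=2, p₀=1/4=0.2500
P(X≤2) from Σ C(n,i)·p₀^i·(1−p₀)^(n−i)
p-value (one-sided, H₁ less) = 0.03980
At α=0.1: p < α → reject H₀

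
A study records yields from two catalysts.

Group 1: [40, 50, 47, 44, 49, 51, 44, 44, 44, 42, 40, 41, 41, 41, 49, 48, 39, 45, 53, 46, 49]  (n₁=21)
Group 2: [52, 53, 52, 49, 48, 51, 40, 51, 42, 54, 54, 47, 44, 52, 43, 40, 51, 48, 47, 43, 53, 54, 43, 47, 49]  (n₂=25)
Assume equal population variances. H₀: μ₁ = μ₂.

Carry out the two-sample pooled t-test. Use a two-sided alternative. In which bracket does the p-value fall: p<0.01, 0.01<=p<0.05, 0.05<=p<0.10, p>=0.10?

p-value bracket: 0.01<=p<0.05

x̄₁=45.095, s₁=4.085, n₁=21
x̄₂=48.280, s₂=4.523, n₂=25
s_p² = [20·4.085² + 24·4.523²]/44 = 18.7466
SE = √(s_p²·(1/21+1/25)) = 1.2816
t = (45.095−48.280)/1.2816 = -2.4849
df = 44
p-value (two-sided) = 0.01683
→ bracket: 0.01<=p<0.05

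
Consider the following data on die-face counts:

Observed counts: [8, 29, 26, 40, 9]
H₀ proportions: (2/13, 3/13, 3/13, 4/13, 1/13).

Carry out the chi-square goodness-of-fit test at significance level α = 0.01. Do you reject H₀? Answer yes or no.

reject H₀: no

n = 112; E_i = n·p_i = [17.23, 25.85, 25.85, 34.46, 8.62]
χ² = (8−17.23)²/17.23 + (29−25.85)²/25.85 + (26−25.85)²/25.85 + (40−34.46)²/34.46 + (9−8.62)²/8.62 = 6.2381
df = 4
p-value (upper-tail) = 0.18206
At α=0.01: p ≥ α → fail to reject H₀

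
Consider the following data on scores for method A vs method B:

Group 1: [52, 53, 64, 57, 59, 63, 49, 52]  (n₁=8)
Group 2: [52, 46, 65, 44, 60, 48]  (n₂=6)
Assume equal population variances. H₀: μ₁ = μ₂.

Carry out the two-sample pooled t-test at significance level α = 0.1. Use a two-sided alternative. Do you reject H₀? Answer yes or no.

x̄₁=56.125, s₁=5.515, n₁=8
x̄₂=52.500, s₂=8.337, n₂=6
s_p² = [7·5.515² + 5·8.337²]/12 = 46.6979
SE = √(s_p²·(1/8+1/6)) = 3.6906
t = (56.125−52.500)/3.6906 = 0.9822
df = 12
p-value (two-sided) = 0.34537
At α=0.1: p ≥ α → fail to reject H₀

reject H₀: no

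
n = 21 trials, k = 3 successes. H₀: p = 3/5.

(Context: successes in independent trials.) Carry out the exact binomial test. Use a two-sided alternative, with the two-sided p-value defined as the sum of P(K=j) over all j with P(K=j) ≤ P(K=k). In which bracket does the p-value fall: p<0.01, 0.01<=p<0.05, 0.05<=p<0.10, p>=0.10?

p-value bracket: p<0.01

Exact binomial: n=21, k=3, p₀=3/5=0.6000
P(X=j) = C(n,j)·p₀^j·(1−p₀)^(n−j); p = Σ P(X=j) over j with P(X=j) ≤ P(X=3)
p-value (two-sided) = 0.00002
→ bracket: p<0.01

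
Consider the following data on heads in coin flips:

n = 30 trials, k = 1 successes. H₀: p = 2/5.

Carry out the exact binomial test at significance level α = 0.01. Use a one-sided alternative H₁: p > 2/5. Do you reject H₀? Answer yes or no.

Exact binomial: n=30, k=1, p₀=2/5=0.4000
P(X≥1) from Σ C(n,i)·p₀^i·(1−p₀)^(n−i)
p-value (one-sided, H₁ greater) = 1.00000
At α=0.01: p ≥ α → fail to reject H₀

reject H₀: no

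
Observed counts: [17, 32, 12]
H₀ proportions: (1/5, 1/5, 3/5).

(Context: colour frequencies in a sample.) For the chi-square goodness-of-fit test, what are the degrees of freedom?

degrees of freedom = 2

df = k − 1 = 3 − 1 = 2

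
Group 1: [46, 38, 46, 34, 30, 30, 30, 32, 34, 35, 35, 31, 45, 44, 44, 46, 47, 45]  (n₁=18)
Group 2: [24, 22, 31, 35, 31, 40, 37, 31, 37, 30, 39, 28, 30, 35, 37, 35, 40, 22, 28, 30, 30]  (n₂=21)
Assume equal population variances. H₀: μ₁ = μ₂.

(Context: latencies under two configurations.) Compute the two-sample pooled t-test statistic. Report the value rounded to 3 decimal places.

test statistic = 3.309

x̄₁=38.444, s₁=6.715, n₁=18
x̄₂=32.000, s₂=5.450, n₂=21
s_p² = [17·6.715² + 20·5.450²]/37 = 36.7688
SE = √(s_p²·(1/18+1/21)) = 1.9477
t = (38.444−32.000)/1.9477 = 3.3087
df = 37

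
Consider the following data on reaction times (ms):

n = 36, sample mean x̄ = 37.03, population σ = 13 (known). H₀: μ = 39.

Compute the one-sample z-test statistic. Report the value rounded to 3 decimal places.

SE = σ/√n = 13/√36 = 2.1667
z = (x̄−μ₀)/SE = (37.03−39)/2.1667 = -0.9092

test statistic = -0.909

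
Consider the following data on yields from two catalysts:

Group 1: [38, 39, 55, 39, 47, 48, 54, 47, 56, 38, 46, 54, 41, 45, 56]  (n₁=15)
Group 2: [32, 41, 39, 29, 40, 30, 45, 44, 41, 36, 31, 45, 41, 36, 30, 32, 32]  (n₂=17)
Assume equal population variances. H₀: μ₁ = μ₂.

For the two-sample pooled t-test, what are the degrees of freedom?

degrees of freedom = 30

df = n₁ + n₂ − 2 = 15 + 17 − 2 = 30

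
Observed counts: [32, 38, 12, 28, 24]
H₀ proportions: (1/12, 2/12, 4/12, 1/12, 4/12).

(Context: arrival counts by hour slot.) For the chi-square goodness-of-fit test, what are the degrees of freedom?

degrees of freedom = 4

df = k − 1 = 5 − 1 = 4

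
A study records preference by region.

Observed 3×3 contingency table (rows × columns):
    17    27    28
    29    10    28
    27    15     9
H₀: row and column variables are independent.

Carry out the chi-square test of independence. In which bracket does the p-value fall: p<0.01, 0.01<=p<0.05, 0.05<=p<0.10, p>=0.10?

p-value bracket: p<0.01

Row totals [72, 67, 51], col totals [73, 52, 65], n=190
χ² = (17−27.66)²/27.66 + (27−19.71)²/19.71 + (28−24.63)²/24.63 + (29−25.74)²/25.74 + (10−18.34)²/18.34 + (28−22.92)²/22.92 + (27−19.59)²/19.59 + (15−13.96)²/13.96 + (9−17.45)²/17.45 = 19.5657
df = 4
p-value (upper-tail) = 0.00061
→ bracket: p<0.01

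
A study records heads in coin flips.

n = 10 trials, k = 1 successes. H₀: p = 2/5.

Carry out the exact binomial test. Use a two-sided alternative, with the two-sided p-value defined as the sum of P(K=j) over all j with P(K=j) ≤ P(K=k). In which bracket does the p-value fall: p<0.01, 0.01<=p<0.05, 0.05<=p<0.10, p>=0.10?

p-value bracket: 0.05<=p<0.10

Exact binomial: n=10, k=1, p₀=2/5=0.4000
P(X=j) = C(n,j)·p₀^j·(1−p₀)^(n−j); p = Σ P(X=j) over j with P(X=j) ≤ P(X=1)
p-value (two-sided) = 0.05865
→ bracket: 0.05<=p<0.10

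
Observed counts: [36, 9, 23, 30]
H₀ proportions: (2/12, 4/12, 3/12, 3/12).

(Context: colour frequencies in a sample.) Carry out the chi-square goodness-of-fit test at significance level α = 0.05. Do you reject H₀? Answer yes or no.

n = 98; E_i = n·p_i = [16.33, 32.67, 24.50, 24.50]
χ² = (36−16.33)²/16.33 + (9−32.67)²/32.67 + (23−24.50)²/24.50 + (30−24.50)²/24.50 = 42.1531
df = 3
p-value (upper-tail) = 0.00000
At α=0.05: p < α → reject H₀

reject H₀: yes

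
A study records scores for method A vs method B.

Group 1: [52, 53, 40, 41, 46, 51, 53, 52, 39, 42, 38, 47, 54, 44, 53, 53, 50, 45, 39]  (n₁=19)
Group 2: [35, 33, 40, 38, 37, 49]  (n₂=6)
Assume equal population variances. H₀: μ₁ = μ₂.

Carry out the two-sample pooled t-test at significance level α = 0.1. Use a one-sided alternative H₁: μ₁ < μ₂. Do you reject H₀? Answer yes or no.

reject H₀: no

x̄₁=46.947, s₁=5.778, n₁=19
x̄₂=38.667, s₂=5.610, n₂=6
s_p² = [18·5.778² + 5·5.610²]/23 = 32.9687
SE = √(s_p²·(1/19+1/6)) = 2.6889
t = (46.947−38.667)/2.6889 = 3.0796
df = 23
p-value (one-sided, H₁ less) = 0.99735
At α=0.1: p ≥ α → fail to reject H₀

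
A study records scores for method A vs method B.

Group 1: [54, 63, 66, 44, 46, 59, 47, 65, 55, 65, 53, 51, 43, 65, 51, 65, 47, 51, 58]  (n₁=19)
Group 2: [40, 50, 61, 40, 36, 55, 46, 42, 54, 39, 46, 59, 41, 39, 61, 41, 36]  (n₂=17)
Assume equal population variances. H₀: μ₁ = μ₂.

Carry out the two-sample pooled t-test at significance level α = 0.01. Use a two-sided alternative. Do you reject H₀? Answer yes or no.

reject H₀: yes

x̄₁=55.158, s₁=7.946, n₁=19
x̄₂=46.235, s₂=8.714, n₂=17
s_p² = [18·7.946² + 16·8.714²]/34 = 69.1643
SE = √(s_p²·(1/19+1/17)) = 2.7765
t = (55.158−46.235)/2.7765 = 3.2137
df = 34
p-value (two-sided) = 0.00287
At α=0.01: p < α → reject H₀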